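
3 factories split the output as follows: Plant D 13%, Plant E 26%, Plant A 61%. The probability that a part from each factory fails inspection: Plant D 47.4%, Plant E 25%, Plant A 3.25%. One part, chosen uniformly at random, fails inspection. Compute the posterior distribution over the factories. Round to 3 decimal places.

Plant D 0.421, Plant E 0.444, Plant A 0.135

Prior × likelihood for each hypothesis:
  Plant D: 0.13 × 0.474 = 0.06162
  Plant E: 0.26 × 0.25 = 0.065
  Plant A: 0.61 × 0.0325 = 0.019825
Sum = 0.146445.
P(Plant D | nonconforming) = 0.06162/0.146445 ≈ 0.421
P(Plant E | nonconforming) = 0.065/0.146445 ≈ 0.444
P(Plant A | nonconforming) = 0.019825/0.146445 ≈ 0.135
(Check: 0.421+0.444+0.135 = 1.000.)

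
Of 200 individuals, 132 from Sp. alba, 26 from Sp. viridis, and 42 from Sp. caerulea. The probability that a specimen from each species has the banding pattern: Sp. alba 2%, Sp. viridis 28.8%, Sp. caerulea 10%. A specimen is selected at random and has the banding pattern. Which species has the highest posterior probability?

Prior × likelihood for each hypothesis:
  Sp. alba: 0.66 × 0.02 = 0.0132
  Sp. viridis: 0.13 × 0.288 = 0.03744
  Sp. caerulea: 0.21 × 0.1 = 0.021
Total = 0.07164.
Largest term belongs to Sp. viridis, so Sp. viridis is most probable.

Sp. viridis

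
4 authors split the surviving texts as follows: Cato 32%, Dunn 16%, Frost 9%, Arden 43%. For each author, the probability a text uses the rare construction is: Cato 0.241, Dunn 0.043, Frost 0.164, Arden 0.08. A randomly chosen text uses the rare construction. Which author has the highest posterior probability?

By Bayes' rule, posterior ∝ prior × likelihood:
  Cato: 0.32 × 0.241 = 0.07712
  Dunn: 0.16 × 0.043 = 0.00688
  Frost: 0.09 × 0.164 = 0.01476
  Arden: 0.43 × 0.08 = 0.0344
Total = 0.13316.
Largest term belongs to Cato, so Cato is most probable.

Cato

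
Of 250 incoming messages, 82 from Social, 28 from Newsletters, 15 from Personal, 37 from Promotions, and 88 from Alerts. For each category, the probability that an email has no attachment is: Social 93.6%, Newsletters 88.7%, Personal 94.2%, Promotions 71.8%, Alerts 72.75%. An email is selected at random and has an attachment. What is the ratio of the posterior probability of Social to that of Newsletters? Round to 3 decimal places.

Taking complements, P(attachment | each) = Social 0.064, Newsletters 0.113, Personal 0.058, Promotions 0.282, Alerts 0.2725.
Prior × likelihood for each hypothesis:
  Social: 0.328 × 0.064 = 0.020992
  Newsletters: 0.112 × 0.113 = 0.012656
  Personal: 0.06 × 0.058 = 0.00348
  Promotions: 0.148 × 0.282 = 0.041736
  Alerts: 0.352 × 0.2725 = 0.09592
Sum = 0.174784.
The ratio is 0.020992 / 0.012656 (the normalizer cancels) = 1.659.

1.659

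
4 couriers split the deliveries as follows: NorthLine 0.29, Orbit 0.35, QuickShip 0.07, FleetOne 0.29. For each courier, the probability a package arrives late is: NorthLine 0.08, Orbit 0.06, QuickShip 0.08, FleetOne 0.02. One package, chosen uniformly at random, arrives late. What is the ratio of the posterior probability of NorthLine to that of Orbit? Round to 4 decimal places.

1.1048

By Bayes' rule, posterior ∝ prior × likelihood:
  NorthLine: 0.29 × 0.08 = 0.0232
  Orbit: 0.35 × 0.06 = 0.021
  QuickShip: 0.07 × 0.08 = 0.0056
  FleetOne: 0.29 × 0.02 = 0.0058
Normalizing constant = 0.0556.
The ratio is 0.0232 / 0.021 (the normalizer cancels) = 1.1048.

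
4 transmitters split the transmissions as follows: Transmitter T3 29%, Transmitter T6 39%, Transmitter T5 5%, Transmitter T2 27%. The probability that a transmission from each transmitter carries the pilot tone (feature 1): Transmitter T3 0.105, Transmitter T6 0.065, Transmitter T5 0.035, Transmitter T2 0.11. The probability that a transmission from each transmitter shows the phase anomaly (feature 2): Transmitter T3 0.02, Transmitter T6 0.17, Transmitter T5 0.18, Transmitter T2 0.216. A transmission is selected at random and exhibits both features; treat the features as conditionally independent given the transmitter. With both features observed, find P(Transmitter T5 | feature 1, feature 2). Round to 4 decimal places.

Compute prior × likelihood for every hypothesis:
  Transmitter T3: 0.29 × 0.105 × 0.02 = 0.000609
  Transmitter T6: 0.39 × 0.065 × 0.17 = 0.0043095
  Transmitter T5: 0.05 × 0.035 × 0.18 = 0.000315
  Transmitter T2: 0.27 × 0.11 × 0.216 = 0.0064152
Normalizing constant = 0.0116487.
P(Transmitter T5 | evidence) = 0.000315 / 0.0116487 ≈ 0.0270.

0.0270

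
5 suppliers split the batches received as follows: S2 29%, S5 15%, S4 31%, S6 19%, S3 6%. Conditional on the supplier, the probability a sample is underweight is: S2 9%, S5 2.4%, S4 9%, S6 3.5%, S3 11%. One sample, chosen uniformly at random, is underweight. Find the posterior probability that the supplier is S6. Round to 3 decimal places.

Compute prior × likelihood for every hypothesis:
  S2: 0.29 × 0.09 = 0.0261
  S5: 0.15 × 0.024 = 0.0036
  S4: 0.31 × 0.09 = 0.0279
  S6: 0.19 × 0.035 = 0.00665
  S3: 0.06 × 0.11 = 0.0066
Total = 0.07085.
P(S6 | evidence) = 0.00665 / 0.07085 ≈ 0.094.

0.094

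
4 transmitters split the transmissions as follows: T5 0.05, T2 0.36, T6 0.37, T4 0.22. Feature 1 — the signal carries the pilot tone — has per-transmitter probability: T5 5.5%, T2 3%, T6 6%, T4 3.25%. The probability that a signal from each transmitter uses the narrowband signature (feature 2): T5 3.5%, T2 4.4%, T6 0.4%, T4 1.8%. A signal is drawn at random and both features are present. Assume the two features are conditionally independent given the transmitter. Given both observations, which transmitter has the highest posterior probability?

Compute prior × likelihood for every hypothesis:
  T5: 0.05 × 0.055 × 0.035 = 0.00009625
  T2: 0.36 × 0.03 × 0.044 = 0.0004752
  T6: 0.37 × 0.06 × 0.004 = 0.0000888
  T4: 0.22 × 0.0325 × 0.018 = 0.0001287
Sum = 0.00078895.
Largest term belongs to T2, so T2 is most probable.

T2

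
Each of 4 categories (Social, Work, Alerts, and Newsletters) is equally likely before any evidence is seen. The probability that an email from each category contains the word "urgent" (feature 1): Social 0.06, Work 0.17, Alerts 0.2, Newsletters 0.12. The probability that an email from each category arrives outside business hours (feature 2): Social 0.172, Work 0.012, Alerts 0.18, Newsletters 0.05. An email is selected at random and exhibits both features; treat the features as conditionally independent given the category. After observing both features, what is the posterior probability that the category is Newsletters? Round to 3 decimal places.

Since the prior is uniform, the posterior is proportional to the likelihood:
  Social: 0.06 × 0.172 = 0.01032
  Work: 0.17 × 0.012 = 0.00204
  Alerts: 0.2 × 0.18 = 0.036
  Newsletters: 0.12 × 0.05 = 0.006
Total = 0.05436.
P(Newsletters | evidence) = 0.006 / 0.05436 ≈ 0.110.

0.110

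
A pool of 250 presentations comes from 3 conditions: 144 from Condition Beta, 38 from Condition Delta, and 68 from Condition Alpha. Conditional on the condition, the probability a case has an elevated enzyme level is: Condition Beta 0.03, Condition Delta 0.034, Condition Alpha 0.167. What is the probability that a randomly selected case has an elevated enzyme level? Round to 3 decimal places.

By Bayes' rule, posterior ∝ prior × likelihood:
  Condition Beta: 0.576 × 0.03 = 0.01728
  Condition Delta: 0.152 × 0.034 = 0.005168
  Condition Alpha: 0.272 × 0.167 = 0.045424
P(elevated) = 0.01728 + 0.005168 + 0.045424 = 0.067872 → 0.068.

0.068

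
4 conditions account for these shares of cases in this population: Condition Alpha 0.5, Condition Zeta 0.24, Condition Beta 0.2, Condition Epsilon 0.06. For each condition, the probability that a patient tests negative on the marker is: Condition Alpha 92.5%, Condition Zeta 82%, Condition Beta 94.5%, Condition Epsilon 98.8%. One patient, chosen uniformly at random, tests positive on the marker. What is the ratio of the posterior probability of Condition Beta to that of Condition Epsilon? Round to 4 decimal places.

Taking complements, P(marker-positive | each) = Condition Alpha 0.075, Condition Zeta 0.18, Condition Beta 0.055, Condition Epsilon 0.012.
Compute prior × likelihood for every hypothesis:
  Condition Alpha: 0.5 × 0.075 = 0.0375
  Condition Zeta: 0.24 × 0.18 = 0.0432
  Condition Beta: 0.2 × 0.055 = 0.011
  Condition Epsilon: 0.06 × 0.012 = 0.00072
Total = 0.09242.
The ratio is 0.011 / 0.00072 (the normalizer cancels) = 15.2778.

15.2778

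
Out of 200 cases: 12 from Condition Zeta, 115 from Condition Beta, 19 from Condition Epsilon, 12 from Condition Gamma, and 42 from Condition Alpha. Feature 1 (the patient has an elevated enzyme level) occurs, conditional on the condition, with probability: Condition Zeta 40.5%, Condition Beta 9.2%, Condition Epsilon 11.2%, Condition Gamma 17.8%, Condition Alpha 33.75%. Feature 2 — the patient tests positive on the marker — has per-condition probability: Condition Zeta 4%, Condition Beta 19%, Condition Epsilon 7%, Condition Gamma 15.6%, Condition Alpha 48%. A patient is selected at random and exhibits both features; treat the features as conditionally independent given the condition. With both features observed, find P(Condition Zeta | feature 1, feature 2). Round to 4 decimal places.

Compute prior × likelihood for every hypothesis:
  Condition Zeta: 0.06 × 0.405 × 0.04 = 0.000972
  Condition Beta: 0.575 × 0.092 × 0.19 = 0.010051
  Condition Epsilon: 0.095 × 0.112 × 0.07 = 0.0007448
  Condition Gamma: 0.06 × 0.178 × 0.156 = 0.00166608
  Condition Alpha: 0.21 × 0.3375 × 0.48 = 0.03402
Total = 0.04745388.
P(Condition Zeta | evidence) = 0.000972 / 0.04745388 ≈ 0.0205.

0.0205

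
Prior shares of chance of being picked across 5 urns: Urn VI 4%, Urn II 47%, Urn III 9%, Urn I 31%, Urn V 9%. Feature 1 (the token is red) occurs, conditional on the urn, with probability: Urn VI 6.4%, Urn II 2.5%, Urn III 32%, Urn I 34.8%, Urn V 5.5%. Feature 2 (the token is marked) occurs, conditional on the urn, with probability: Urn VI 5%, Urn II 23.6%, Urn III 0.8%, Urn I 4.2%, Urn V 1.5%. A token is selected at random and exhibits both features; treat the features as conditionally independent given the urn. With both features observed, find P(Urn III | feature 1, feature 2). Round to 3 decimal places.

Compute prior × likelihood for every hypothesis:
  Urn VI: 0.04 × 0.064 × 0.05 = 0.000128
  Urn II: 0.47 × 0.025 × 0.236 = 0.002773
  Urn III: 0.09 × 0.32 × 0.008 = 0.0002304
  Urn I: 0.31 × 0.348 × 0.042 = 0.00453096
  Urn V: 0.09 × 0.055 × 0.015 = 0.00007425
Normalizing constant = 0.00773661.
P(Urn III | evidence) = 0.0002304 / 0.00773661 ≈ 0.030.

0.030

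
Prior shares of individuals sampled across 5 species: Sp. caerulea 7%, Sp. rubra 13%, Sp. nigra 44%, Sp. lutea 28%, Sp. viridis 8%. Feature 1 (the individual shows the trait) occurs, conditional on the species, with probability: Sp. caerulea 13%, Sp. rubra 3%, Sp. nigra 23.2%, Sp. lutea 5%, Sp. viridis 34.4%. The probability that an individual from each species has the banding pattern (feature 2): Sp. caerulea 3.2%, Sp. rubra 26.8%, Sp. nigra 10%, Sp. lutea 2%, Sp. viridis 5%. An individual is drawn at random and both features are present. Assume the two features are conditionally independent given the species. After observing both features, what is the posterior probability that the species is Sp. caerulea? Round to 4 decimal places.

0.0221

Compute prior × likelihood for every hypothesis:
  Sp. caerulea: 0.07 × 0.13 × 0.032 = 0.0002912
  Sp. rubra: 0.13 × 0.03 × 0.268 = 0.0010452
  Sp. nigra: 0.44 × 0.232 × 0.1 = 0.010208
  Sp. lutea: 0.28 × 0.05 × 0.02 = 0.00028
  Sp. viridis: 0.08 × 0.344 × 0.05 = 0.001376
Sum = 0.0132004.
P(Sp. caerulea | evidence) = 0.0002912 / 0.0132004 ≈ 0.0221.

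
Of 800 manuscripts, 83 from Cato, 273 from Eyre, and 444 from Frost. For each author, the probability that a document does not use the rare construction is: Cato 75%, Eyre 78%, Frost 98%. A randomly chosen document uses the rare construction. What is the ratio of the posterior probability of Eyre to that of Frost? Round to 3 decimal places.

6.764

Taking complements, P(rare-form | each) = Cato 0.25, Eyre 0.22, Frost 0.02.
Prior × likelihood for each hypothesis:
  Cato: 0.10375 × 0.25 = 0.0259375
  Eyre: 0.34125 × 0.22 = 0.075075
  Frost: 0.555 × 0.02 = 0.0111
Total = 0.1121125.
The ratio is 0.075075 / 0.0111 (the normalizer cancels) = 6.764.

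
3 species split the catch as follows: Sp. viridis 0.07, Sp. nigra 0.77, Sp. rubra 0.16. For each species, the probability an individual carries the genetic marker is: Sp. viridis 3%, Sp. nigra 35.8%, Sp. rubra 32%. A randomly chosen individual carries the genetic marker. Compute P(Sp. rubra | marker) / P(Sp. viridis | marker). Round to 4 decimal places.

Prior × likelihood for each hypothesis:
  Sp. viridis: 0.07 × 0.03 = 0.0021
  Sp. nigra: 0.77 × 0.358 = 0.27566
  Sp. rubra: 0.16 × 0.32 = 0.0512
Total = 0.32896.
The ratio is 0.0512 / 0.0021 (the normalizer cancels) = 24.3810.

24.3810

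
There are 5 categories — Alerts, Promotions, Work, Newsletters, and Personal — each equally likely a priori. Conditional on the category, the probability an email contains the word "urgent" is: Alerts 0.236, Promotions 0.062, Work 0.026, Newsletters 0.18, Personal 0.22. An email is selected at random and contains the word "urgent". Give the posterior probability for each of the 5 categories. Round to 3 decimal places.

Since the prior is uniform, the posterior is proportional to the likelihood:
  Alerts: 0.236
  Promotions: 0.062
  Work: 0.026
  Newsletters: 0.18
  Personal: 0.22
Total = 0.724.
P(Alerts | urgent-flag) = 0.236/0.724 ≈ 0.326
P(Promotions | urgent-flag) = 0.062/0.724 ≈ 0.086
P(Work | urgent-flag) = 0.026/0.724 ≈ 0.036
P(Newsletters | urgent-flag) = 0.18/0.724 ≈ 0.249
P(Personal | urgent-flag) = 0.22/0.724 ≈ 0.304

Alerts 0.326, Promotions 0.086, Work 0.036, Newsletters 0.249, Personal 0.304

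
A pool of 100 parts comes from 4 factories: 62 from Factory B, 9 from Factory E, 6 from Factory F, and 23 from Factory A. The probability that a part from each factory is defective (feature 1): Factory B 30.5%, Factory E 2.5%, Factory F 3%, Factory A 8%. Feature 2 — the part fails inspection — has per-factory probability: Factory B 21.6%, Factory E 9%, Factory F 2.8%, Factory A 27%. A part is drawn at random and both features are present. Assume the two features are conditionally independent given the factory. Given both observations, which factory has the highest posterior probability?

Factory B

Unnormalized posteriors (prior × likelihood):
  Factory B: 0.62 × 0.305 × 0.216 = 0.0408456
  Factory E: 0.09 × 0.025 × 0.09 = 0.0002025
  Factory F: 0.06 × 0.03 × 0.028 = 0.0000504
  Factory A: 0.23 × 0.08 × 0.27 = 0.004968
Normalizing constant = 0.0460665.
Largest term belongs to Factory B, so Factory B is most probable.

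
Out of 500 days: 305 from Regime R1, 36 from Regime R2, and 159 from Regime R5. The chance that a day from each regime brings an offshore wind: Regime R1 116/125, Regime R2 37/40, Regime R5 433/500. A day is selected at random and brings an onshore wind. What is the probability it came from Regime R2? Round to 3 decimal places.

0.059

Taking complements, P(onshore | each) = Regime R1 0.072, Regime R2 0.075, Regime R5 0.134.
By Bayes' rule, posterior ∝ prior × likelihood:
  Regime R1: 0.61 × 0.072 = 0.04392
  Regime R2: 0.072 × 0.075 = 0.0054
  Regime R5: 0.318 × 0.134 = 0.042612
Total = 0.091932.
P(Regime R2 | evidence) = 0.0054 / 0.091932 ≈ 0.059.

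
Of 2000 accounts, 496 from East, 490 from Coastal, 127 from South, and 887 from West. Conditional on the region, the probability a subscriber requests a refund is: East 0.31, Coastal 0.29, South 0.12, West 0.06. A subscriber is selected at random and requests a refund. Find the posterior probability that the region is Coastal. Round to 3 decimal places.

Unnormalized posteriors (prior × likelihood):
  East: 0.248 × 0.31 = 0.07688
  Coastal: 0.245 × 0.29 = 0.07105
  South: 0.0635 × 0.12 = 0.00762
  West: 0.4435 × 0.06 = 0.02661
Sum = 0.18216.
P(Coastal | evidence) = 0.07105 / 0.18216 ≈ 0.390.

0.390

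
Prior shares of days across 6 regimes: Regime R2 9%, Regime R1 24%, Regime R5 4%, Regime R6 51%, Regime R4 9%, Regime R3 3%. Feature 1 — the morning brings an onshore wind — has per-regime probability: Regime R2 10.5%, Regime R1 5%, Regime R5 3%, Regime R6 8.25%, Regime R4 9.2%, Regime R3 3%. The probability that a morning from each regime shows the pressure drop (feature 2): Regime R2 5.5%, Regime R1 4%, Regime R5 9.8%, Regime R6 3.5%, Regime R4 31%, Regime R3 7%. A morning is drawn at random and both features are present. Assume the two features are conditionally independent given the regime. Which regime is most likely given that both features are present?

Unnormalized posteriors (prior × likelihood):
  Regime R2: 0.09 × 0.105 × 0.055 = 0.00051975
  Regime R1: 0.24 × 0.05 × 0.04 = 0.00048
  Regime R5: 0.04 × 0.03 × 0.098 = 0.0001176
  Regime R6: 0.51 × 0.0825 × 0.035 = 0.001472625
  Regime R4: 0.09 × 0.092 × 0.31 = 0.0025668
  Regime R3: 0.03 × 0.03 × 0.07 = 0.000063
Total = 0.005219775.
Largest term belongs to Regime R4, so Regime R4 is most probable.

Regime R4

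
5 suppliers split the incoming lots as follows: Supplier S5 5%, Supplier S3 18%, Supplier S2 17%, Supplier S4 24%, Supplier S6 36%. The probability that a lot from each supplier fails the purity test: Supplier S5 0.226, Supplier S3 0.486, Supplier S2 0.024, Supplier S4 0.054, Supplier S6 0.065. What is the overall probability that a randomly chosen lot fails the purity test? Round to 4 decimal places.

Prior × likelihood for each hypothesis:
  Supplier S5: 0.05 × 0.226 = 0.0113
  Supplier S3: 0.18 × 0.486 = 0.08748
  Supplier S2: 0.17 × 0.024 = 0.00408
  Supplier S4: 0.24 × 0.054 = 0.01296
  Supplier S6: 0.36 × 0.065 = 0.0234
P(off-spec) = 0.0113 + 0.08748 + 0.00408 + 0.01296 + 0.0234 = 0.13922 → 0.1392.

0.1392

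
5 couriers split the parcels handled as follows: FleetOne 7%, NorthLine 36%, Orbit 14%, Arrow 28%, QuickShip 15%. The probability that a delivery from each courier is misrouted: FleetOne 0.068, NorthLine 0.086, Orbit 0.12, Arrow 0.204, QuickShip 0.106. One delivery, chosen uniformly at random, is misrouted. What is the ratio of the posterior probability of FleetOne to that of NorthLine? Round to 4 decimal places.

0.1537

Compute prior × likelihood for every hypothesis:
  FleetOne: 0.07 × 0.068 = 0.00476
  NorthLine: 0.36 × 0.086 = 0.03096
  Orbit: 0.14 × 0.12 = 0.0168
  Arrow: 0.28 × 0.204 = 0.05712
  QuickShip: 0.15 × 0.106 = 0.0159
Sum = 0.12554.
The ratio is 0.00476 / 0.03096 (the normalizer cancels) = 0.1537.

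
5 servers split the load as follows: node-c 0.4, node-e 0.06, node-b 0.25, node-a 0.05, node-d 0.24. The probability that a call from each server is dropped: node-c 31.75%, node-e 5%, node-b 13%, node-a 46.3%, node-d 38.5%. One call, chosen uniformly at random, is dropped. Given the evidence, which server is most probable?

Unnormalized posteriors (prior × likelihood):
  node-c: 0.4 × 0.3175 = 0.127
  node-e: 0.06 × 0.05 = 0.003
  node-b: 0.25 × 0.13 = 0.0325
  node-a: 0.05 × 0.463 = 0.02315
  node-d: 0.24 × 0.385 = 0.0924
Normalizing constant = 0.27805.
Largest term belongs to node-c, so node-c is most probable.

node-c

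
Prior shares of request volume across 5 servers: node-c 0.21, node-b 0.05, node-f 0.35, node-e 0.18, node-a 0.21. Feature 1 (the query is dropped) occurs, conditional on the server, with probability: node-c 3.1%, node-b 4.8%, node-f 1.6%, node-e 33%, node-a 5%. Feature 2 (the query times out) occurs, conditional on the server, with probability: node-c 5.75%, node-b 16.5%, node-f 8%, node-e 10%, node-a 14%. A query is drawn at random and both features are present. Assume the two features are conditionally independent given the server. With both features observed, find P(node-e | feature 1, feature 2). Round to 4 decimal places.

Prior × likelihood for each hypothesis:
  node-c: 0.21 × 0.031 × 0.0575 = 0.000374325
  node-b: 0.05 × 0.048 × 0.165 = 0.000396
  node-f: 0.35 × 0.016 × 0.08 = 0.000448
  node-e: 0.18 × 0.33 × 0.1 = 0.00594
  node-a: 0.21 × 0.05 × 0.14 = 0.00147
Sum = 0.008628325.
P(node-e | evidence) = 0.00594 / 0.008628325 ≈ 0.6884.

0.6884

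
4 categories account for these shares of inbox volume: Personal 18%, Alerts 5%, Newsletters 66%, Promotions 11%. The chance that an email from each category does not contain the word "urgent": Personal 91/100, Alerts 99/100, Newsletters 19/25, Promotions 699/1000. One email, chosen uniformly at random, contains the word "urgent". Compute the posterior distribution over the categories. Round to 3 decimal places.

Taking complements, P(urgent-flag | each) = Personal 0.09, Alerts 0.01, Newsletters 0.24, Promotions 0.301.
By Bayes' rule, posterior ∝ prior × likelihood:
  Personal: 0.18 × 0.09 = 0.0162
  Alerts: 0.05 × 0.01 = 0.0005
  Newsletters: 0.66 × 0.24 = 0.1584
  Promotions: 0.11 × 0.301 = 0.03311
Normalizing constant = 0.20821.
P(Personal | urgent-flag) = 0.0162/0.20821 ≈ 0.078
P(Alerts | urgent-flag) = 0.0005/0.20821 ≈ 0.002
P(Newsletters | urgent-flag) = 0.1584/0.20821 ≈ 0.761
P(Promotions | urgent-flag) = 0.03311/0.20821 ≈ 0.159

Personal 0.078, Alerts 0.002, Newsletters 0.761, Promotions 0.159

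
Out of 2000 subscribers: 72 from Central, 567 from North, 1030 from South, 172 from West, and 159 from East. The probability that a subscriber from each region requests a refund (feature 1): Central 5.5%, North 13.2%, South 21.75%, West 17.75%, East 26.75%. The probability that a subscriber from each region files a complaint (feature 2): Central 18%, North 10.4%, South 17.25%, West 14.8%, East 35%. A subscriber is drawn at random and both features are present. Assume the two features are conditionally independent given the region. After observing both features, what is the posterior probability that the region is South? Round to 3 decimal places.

0.581

Prior × likelihood for each hypothesis:
  Central: 0.036 × 0.055 × 0.18 = 0.0003564
  North: 0.2835 × 0.132 × 0.104 = 0.003891888
  South: 0.515 × 0.2175 × 0.1725 = 0.01932215625
  West: 0.086 × 0.1775 × 0.148 = 0.00225922
  East: 0.0795 × 0.2675 × 0.35 = 0.0074431875
Normalizing constant = 0.03327285175.
P(South | evidence) = 0.01932215625 / 0.03327285175 ≈ 0.581.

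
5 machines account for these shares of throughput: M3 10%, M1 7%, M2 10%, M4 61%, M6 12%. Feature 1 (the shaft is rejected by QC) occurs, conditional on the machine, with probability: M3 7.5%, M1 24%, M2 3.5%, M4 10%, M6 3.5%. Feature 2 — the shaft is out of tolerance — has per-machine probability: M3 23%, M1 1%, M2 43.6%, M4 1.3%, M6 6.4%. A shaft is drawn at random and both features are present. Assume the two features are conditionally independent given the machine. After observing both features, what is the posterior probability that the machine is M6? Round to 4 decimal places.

Prior × likelihood for each hypothesis:
  M3: 0.1 × 0.075 × 0.23 = 0.001725
  M1: 0.07 × 0.24 × 0.01 = 0.000168
  M2: 0.1 × 0.035 × 0.436 = 0.001526
  M4: 0.61 × 0.1 × 0.013 = 0.000793
  M6: 0.12 × 0.035 × 0.064 = 0.0002688
Normalizing constant = 0.0044808.
P(M6 | evidence) = 0.0002688 / 0.0044808 ≈ 0.0600.

0.0600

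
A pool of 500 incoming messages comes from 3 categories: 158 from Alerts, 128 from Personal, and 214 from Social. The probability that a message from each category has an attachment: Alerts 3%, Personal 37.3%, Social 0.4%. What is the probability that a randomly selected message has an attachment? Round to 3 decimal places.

0.107

Compute prior × likelihood for every hypothesis:
  Alerts: 0.316 × 0.03 = 0.00948
  Personal: 0.256 × 0.373 = 0.095488
  Social: 0.428 × 0.004 = 0.001712
P(attachment) = 0.00948 + 0.095488 + 0.001712 = 0.10668 → 0.107.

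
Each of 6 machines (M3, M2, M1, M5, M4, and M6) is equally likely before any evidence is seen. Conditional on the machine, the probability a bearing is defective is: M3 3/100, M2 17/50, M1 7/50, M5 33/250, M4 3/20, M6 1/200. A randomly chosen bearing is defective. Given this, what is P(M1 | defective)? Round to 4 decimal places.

Since the prior is uniform, the posterior is proportional to the likelihood:
  M3: 0.03
  M2: 0.34
  M1: 0.14
  M5: 0.132
  M4: 0.15
  M6: 0.005
Sum = 0.797.
P(M1 | evidence) = 0.14 / 0.797 ≈ 0.1757.

0.1757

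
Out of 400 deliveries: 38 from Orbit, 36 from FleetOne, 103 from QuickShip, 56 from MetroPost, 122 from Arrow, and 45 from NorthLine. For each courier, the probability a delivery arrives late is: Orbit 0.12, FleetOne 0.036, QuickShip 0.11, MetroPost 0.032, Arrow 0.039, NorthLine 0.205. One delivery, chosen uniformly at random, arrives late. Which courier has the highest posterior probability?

Prior × likelihood for each hypothesis:
  Orbit: 0.095 × 0.12 = 0.0114
  FleetOne: 0.09 × 0.036 = 0.00324
  QuickShip: 0.2575 × 0.11 = 0.028325
  MetroPost: 0.14 × 0.032 = 0.00448
  Arrow: 0.305 × 0.039 = 0.011895
  NorthLine: 0.1125 × 0.205 = 0.0230625
Normalizing constant = 0.0824025.
Largest term belongs to QuickShip, so QuickShip is most probable.

QuickShip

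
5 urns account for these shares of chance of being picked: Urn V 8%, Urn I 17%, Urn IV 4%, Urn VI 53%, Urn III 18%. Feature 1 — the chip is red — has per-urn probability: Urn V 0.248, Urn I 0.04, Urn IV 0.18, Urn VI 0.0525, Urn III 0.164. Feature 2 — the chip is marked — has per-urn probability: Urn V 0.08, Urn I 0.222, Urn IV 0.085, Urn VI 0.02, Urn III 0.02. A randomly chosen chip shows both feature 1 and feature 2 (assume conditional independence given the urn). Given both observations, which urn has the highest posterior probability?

Prior × likelihood for each hypothesis:
  Urn V: 0.08 × 0.248 × 0.08 = 0.0015872
  Urn I: 0.17 × 0.04 × 0.222 = 0.0015096
  Urn IV: 0.04 × 0.18 × 0.085 = 0.000612
  Urn VI: 0.53 × 0.0525 × 0.02 = 0.0005565
  Urn III: 0.18 × 0.164 × 0.02 = 0.0005904
Total = 0.0048557.
Largest term belongs to Urn V, so Urn V is most probable.

Urn V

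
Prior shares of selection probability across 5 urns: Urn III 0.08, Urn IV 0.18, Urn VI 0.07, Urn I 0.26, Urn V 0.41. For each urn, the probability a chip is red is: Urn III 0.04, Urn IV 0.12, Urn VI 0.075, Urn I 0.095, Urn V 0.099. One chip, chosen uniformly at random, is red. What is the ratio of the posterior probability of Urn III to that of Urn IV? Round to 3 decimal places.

Prior × likelihood for each hypothesis:
  Urn III: 0.08 × 0.04 = 0.0032
  Urn IV: 0.18 × 0.12 = 0.0216
  Urn VI: 0.07 × 0.075 = 0.00525
  Urn I: 0.26 × 0.095 = 0.0247
  Urn V: 0.41 × 0.099 = 0.04059
Sum = 0.09534.
The ratio is 0.0032 / 0.0216 (the normalizer cancels) = 0.148.

0.148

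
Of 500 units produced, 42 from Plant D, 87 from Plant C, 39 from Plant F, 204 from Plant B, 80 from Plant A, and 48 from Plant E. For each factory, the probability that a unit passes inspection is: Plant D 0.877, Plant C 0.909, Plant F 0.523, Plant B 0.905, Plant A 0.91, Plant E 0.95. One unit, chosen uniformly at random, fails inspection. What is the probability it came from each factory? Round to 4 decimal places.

Plant D 0.0852, Plant C 0.1305, Plant F 0.3066, Plant B 0.3195, Plant A 0.1187, Plant E 0.0396

Taking complements, P(nonconforming | each) = Plant D 0.123, Plant C 0.091, Plant F 0.477, Plant B 0.095, Plant A 0.09, Plant E 0.05.
Prior × likelihood for each hypothesis:
  Plant D: 0.084 × 0.123 = 0.010332
  Plant C: 0.174 × 0.091 = 0.015834
  Plant F: 0.078 × 0.477 = 0.037206
  Plant B: 0.408 × 0.095 = 0.03876
  Plant A: 0.16 × 0.09 = 0.0144
  Plant E: 0.096 × 0.05 = 0.0048
Normalizing constant = 0.121332.
P(Plant D | nonconforming) = 0.010332/0.121332 ≈ 0.0852
P(Plant C | nonconforming) = 0.015834/0.121332 ≈ 0.1305
P(Plant F | nonconforming) = 0.037206/0.121332 ≈ 0.3066
P(Plant B | nonconforming) = 0.03876/0.121332 ≈ 0.3195
P(Plant A | nonconforming) = 0.0144/0.121332 ≈ 0.1187
P(Plant E | nonconforming) = 0.0048/0.121332 ≈ 0.0396
(Check: 0.0852+0.1305+0.3066+0.3195+0.1187+0.0396 = 1.0001.)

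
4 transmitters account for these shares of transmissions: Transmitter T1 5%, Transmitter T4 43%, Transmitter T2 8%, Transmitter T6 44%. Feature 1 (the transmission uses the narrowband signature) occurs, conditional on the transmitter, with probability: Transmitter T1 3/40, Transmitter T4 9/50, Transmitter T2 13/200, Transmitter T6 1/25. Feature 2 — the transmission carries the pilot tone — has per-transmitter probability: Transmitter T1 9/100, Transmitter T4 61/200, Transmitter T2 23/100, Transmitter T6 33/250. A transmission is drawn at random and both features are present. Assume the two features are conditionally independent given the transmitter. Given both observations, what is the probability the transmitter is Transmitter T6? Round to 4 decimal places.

Compute prior × likelihood for every hypothesis:
  Transmitter T1: 0.05 × 0.075 × 0.09 = 0.0003375
  Transmitter T4: 0.43 × 0.18 × 0.305 = 0.023607
  Transmitter T2: 0.08 × 0.065 × 0.23 = 0.001196
  Transmitter T6: 0.44 × 0.04 × 0.132 = 0.0023232
Total = 0.0274637.
P(Transmitter T6 | evidence) = 0.0023232 / 0.0274637 ≈ 0.0846.

0.0846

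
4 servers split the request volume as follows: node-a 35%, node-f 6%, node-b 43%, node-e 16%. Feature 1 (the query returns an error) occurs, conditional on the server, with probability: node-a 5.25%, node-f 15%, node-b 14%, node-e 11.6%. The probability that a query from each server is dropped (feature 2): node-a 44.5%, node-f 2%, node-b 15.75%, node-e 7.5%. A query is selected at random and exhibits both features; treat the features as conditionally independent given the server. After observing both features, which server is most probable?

Prior × likelihood for each hypothesis:
  node-a: 0.35 × 0.0525 × 0.445 = 0.008176875
  node-f: 0.06 × 0.15 × 0.02 = 0.00018
  node-b: 0.43 × 0.14 × 0.1575 = 0.0094815
  node-e: 0.16 × 0.116 × 0.075 = 0.001392
Sum = 0.019230375.
Largest term belongs to node-b, so node-b is most probable.

node-b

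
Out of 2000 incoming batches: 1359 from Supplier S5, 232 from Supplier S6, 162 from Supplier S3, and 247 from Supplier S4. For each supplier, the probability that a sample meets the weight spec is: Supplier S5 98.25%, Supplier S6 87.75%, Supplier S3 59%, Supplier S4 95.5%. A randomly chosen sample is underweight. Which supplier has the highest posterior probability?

Taking complements, P(underweight | each) = Supplier S5 0.0175, Supplier S6 0.1225, Supplier S3 0.41, Supplier S4 0.045.
By Bayes' rule, posterior ∝ prior × likelihood:
  Supplier S5: 0.6795 × 0.0175 = 0.01189125
  Supplier S6: 0.116 × 0.1225 = 0.01421
  Supplier S3: 0.081 × 0.41 = 0.03321
  Supplier S4: 0.1235 × 0.045 = 0.0055575
Normalizing constant = 0.06486875.
Largest term belongs to Supplier S3, so Supplier S3 is most probable.

Supplier S3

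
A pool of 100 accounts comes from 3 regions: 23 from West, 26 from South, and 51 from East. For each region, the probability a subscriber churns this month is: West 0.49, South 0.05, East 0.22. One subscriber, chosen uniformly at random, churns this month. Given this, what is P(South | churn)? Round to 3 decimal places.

Unnormalized posteriors (prior × likelihood):
  West: 0.23 × 0.49 = 0.1127
  South: 0.26 × 0.05 = 0.013
  East: 0.51 × 0.22 = 0.1122
Sum = 0.2379.
P(South | evidence) = 0.013 / 0.2379 ≈ 0.055.

0.055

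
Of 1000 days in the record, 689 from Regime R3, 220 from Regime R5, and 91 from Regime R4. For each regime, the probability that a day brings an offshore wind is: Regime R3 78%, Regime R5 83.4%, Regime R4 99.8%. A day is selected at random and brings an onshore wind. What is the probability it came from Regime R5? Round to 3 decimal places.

0.194

Taking complements, P(onshore | each) = Regime R3 0.22, Regime R5 0.166, Regime R4 0.002.
Unnormalized posteriors (prior × likelihood):
  Regime R3: 0.689 × 0.22 = 0.15158
  Regime R5: 0.22 × 0.166 = 0.03652
  Regime R4: 0.091 × 0.002 = 0.000182
Sum = 0.188282.
P(Regime R5 | evidence) = 0.03652 / 0.188282 ≈ 0.194.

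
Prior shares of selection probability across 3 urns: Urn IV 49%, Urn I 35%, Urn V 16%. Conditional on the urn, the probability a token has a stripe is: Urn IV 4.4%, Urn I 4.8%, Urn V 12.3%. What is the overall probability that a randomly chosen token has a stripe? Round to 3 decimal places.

By Bayes' rule, posterior ∝ prior × likelihood:
  Urn IV: 0.49 × 0.044 = 0.02156
  Urn I: 0.35 × 0.048 = 0.0168
  Urn V: 0.16 × 0.123 = 0.01968
P(striped) = 0.02156 + 0.0168 + 0.01968 = 0.05804 → 0.058.

0.058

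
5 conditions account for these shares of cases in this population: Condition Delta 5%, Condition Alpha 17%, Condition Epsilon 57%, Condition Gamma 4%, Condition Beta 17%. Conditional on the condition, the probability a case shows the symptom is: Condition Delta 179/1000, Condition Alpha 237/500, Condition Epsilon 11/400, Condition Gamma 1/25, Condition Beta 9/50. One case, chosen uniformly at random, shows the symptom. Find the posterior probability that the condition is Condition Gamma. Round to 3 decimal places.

0.012

Unnormalized posteriors (prior × likelihood):
  Condition Delta: 0.05 × 0.179 = 0.00895
  Condition Alpha: 0.17 × 0.474 = 0.08058
  Condition Epsilon: 0.57 × 0.0275 = 0.015675
  Condition Gamma: 0.04 × 0.04 = 0.0016
  Condition Beta: 0.17 × 0.18 = 0.0306
Total = 0.137405.
P(Condition Gamma | evidence) = 0.0016 / 0.137405 ≈ 0.012.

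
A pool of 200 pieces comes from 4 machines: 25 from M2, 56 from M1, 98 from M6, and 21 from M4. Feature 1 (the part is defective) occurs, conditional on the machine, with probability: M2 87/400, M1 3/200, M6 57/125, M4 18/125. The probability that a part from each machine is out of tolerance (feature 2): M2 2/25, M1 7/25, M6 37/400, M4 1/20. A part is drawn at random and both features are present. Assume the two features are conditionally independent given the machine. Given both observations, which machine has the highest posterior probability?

M6

Unnormalized posteriors (prior × likelihood):
  M2: 0.125 × 0.2175 × 0.08 = 0.002175
  M1: 0.28 × 0.015 × 0.28 = 0.001176
  M6: 0.49 × 0.456 × 0.0925 = 0.0206682
  M4: 0.105 × 0.144 × 0.05 = 0.000756
Normalizing constant = 0.0247752.
Largest term belongs to M6, so M6 is most probable.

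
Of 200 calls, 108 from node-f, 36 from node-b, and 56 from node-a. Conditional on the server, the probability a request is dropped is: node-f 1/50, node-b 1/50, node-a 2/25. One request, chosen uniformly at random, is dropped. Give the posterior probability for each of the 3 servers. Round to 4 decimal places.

node-f 0.2935, node-b 0.0978, node-a 0.6087

Prior × likelihood for each hypothesis:
  node-f: 0.54 × 0.02 = 0.0108
  node-b: 0.18 × 0.02 = 0.0036
  node-a: 0.28 × 0.08 = 0.0224
Normalizing constant = 0.0368.
P(node-f | dropped) = 0.0108/0.0368 ≈ 0.2935
P(node-b | dropped) = 0.0036/0.0368 ≈ 0.0978
P(node-a | dropped) = 0.0224/0.0368 ≈ 0.6087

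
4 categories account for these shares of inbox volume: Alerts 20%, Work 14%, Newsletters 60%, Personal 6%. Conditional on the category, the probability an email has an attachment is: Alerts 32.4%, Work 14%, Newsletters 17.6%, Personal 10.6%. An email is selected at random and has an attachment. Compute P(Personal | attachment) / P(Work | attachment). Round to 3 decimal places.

Unnormalized posteriors (prior × likelihood):
  Alerts: 0.2 × 0.324 = 0.0648
  Work: 0.14 × 0.14 = 0.0196
  Newsletters: 0.6 × 0.176 = 0.1056
  Personal: 0.06 × 0.106 = 0.00636
Sum = 0.19636.
The ratio is 0.00636 / 0.0196 (the normalizer cancels) = 0.324.

0.324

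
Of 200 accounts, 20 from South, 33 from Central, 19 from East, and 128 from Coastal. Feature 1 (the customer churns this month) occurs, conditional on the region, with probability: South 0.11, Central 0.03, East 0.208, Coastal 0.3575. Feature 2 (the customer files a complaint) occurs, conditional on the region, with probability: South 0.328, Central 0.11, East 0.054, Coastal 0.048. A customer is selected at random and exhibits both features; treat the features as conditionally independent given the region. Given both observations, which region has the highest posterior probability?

Coastal

By Bayes' rule, posterior ∝ prior × likelihood:
  South: 0.1 × 0.11 × 0.328 = 0.003608
  Central: 0.165 × 0.03 × 0.11 = 0.0005445
  East: 0.095 × 0.208 × 0.054 = 0.00106704
  Coastal: 0.64 × 0.3575 × 0.048 = 0.0109824
Total = 0.01620194.
Largest term belongs to Coastal, so Coastal is most probable.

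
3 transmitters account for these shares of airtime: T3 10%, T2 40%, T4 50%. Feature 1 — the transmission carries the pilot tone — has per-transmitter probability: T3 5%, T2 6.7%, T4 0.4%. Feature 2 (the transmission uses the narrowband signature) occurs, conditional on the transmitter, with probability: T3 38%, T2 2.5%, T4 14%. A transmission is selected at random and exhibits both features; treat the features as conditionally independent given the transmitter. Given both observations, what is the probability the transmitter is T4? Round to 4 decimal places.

Unnormalized posteriors (prior × likelihood):
  T3: 0.1 × 0.05 × 0.38 = 0.0019
  T2: 0.4 × 0.067 × 0.025 = 0.00067
  T4: 0.5 × 0.004 × 0.14 = 0.00028
Sum = 0.00285.
P(T4 | evidence) = 0.00028 / 0.00285 ≈ 0.0982.

0.0982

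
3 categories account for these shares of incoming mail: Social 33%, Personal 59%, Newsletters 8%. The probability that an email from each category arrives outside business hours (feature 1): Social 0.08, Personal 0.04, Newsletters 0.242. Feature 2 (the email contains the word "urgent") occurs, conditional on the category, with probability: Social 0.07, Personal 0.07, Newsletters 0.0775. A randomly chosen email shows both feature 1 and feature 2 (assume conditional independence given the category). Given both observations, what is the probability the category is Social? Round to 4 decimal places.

Prior × likelihood for each hypothesis:
  Social: 0.33 × 0.08 × 0.07 = 0.001848
  Personal: 0.59 × 0.04 × 0.07 = 0.001652
  Newsletters: 0.08 × 0.242 × 0.0775 = 0.0015004
Normalizing constant = 0.0050004.
P(Social | evidence) = 0.001848 / 0.0050004 ≈ 0.3696.

0.3696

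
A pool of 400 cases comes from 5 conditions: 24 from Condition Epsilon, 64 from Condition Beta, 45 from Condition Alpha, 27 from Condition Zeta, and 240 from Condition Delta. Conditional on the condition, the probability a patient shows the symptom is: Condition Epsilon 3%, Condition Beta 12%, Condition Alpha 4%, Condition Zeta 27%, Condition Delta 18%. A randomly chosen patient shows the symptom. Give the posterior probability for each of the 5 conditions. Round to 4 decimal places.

Prior × likelihood for each hypothesis:
  Condition Epsilon: 0.06 × 0.03 = 0.0018
  Condition Beta: 0.16 × 0.12 = 0.0192
  Condition Alpha: 0.1125 × 0.04 = 0.0045
  Condition Zeta: 0.0675 × 0.27 = 0.018225
  Condition Delta: 0.6 × 0.18 = 0.108
Sum = 0.151725.
P(Condition Epsilon | symptomatic) = 0.0018/0.151725 ≈ 0.0119
P(Condition Beta | symptomatic) = 0.0192/0.151725 ≈ 0.1265
P(Condition Alpha | symptomatic) = 0.0045/0.151725 ≈ 0.0297
P(Condition Zeta | symptomatic) = 0.018225/0.151725 ≈ 0.1201
P(Condition Delta | symptomatic) = 0.108/0.151725 ≈ 0.7118

Condition Epsilon 0.0119, Condition Beta 0.1265, Condition Alpha 0.0297, Condition Zeta 0.1201, Condition Delta 0.7118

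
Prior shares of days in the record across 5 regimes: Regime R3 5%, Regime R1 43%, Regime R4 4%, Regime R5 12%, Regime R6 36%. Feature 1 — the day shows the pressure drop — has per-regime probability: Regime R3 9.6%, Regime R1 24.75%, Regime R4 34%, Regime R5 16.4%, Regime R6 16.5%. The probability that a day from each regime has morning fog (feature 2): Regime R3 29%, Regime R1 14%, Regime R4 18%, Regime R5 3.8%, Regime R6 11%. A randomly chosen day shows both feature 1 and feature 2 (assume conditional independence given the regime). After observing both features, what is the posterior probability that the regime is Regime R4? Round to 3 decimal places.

0.094

Unnormalized posteriors (prior × likelihood):
  Regime R3: 0.05 × 0.096 × 0.29 = 0.001392
  Regime R1: 0.43 × 0.2475 × 0.14 = 0.0148995
  Regime R4: 0.04 × 0.34 × 0.18 = 0.002448
  Regime R5: 0.12 × 0.164 × 0.038 = 0.00074784
  Regime R6: 0.36 × 0.165 × 0.11 = 0.006534
Sum = 0.02602134.
P(Regime R4 | evidence) = 0.002448 / 0.02602134 ≈ 0.094.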